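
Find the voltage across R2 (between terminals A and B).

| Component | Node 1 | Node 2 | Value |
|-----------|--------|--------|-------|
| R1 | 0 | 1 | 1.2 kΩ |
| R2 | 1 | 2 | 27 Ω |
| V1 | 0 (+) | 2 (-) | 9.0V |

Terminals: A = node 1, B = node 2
R1 and R2 are in series across V1 (node 0 → node 1 → node 2), and the output A–B is taken across R2, so this is a voltage divider.
Series current: I = V1/(R1 + R2) = 9/(1200 + 27) = 9/1227 = 0.007335 A
V_R2 = I × R2 = V1 × R2/(R1 + R2) = 9 × 27/1227 = 0.198 V

Final answer: 0.198 V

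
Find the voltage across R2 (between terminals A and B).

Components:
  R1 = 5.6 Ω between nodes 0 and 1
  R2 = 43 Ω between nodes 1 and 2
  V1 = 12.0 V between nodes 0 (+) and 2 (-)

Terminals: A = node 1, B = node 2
R1 and R2 are in series across V1 (node 0 → node 1 → node 2), and the output A–B is taken across R2, so this is a voltage divider.
Series current: I = V1/(R1 + R2) = 12/(5.6 + 43) = 12/48.6 = 0.2469 A
V_R2 = I × R2 = V1 × R2/(R1 + R2) = 12 × 43/48.6 = 10.62 V

Final answer: 10.62 V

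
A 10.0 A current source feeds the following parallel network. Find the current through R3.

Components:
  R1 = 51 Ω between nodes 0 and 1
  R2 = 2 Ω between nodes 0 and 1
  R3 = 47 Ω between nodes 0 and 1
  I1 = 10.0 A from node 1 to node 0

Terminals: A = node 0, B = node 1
All resistors sit directly between nodes 0 and 1, so they are in parallel and share one voltage V; the full source current 10 A splits among them.
1/R_par = 1/51 + 1/2 + 1/47 = 0.5409 S  =>  R_par = 1.849 Ω
V = I × R_par = 10 × 1.849 = 18.49 V
I_R3 = V/R3 = 18.49/47 = 0.3934 A

Final answer: 0.3934 A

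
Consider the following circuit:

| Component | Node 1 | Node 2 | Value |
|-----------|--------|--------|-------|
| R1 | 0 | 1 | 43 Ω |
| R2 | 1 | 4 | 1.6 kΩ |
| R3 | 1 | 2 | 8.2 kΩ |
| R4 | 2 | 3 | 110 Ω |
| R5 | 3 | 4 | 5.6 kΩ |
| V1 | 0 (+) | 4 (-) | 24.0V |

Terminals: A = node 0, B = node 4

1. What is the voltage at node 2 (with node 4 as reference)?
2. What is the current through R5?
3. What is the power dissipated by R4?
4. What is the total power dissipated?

Nodal analysis, taking node 4 as the 0 V reference.
Source V1 fixes V_0 = 24 V.
KCL at each unknown node (sum of currents leaving = 0; resistances in Ω):
  Node 1: (V_1 - 24)/43 + (V_1 - 0)/1600 + (V_1 - V_2)/8200 = 0
  Node 2: (V_2 - V_1)/8200 + (V_2 - V_3)/110 = 0
  Node 3: (V_3 - V_2)/110 + (V_3 - 0)/5600 = 0
Collecting terms (coefficients in siemens):
  0.024·V_1 - 0.000122·V_2 = 0.5581
  0.009213·V_2 - 0.000122·V_1 - 0.009091·V_3 = 0
  0.009269·V_3 - 0.009091·V_2 = 0
Solving these 3 simultaneous equations (Gaussian elimination) gives:
  V_1 = 23.3 V, V_2 = 9.565 V, V_3 = 9.381 V
Part 1:
  Read off the nodal solution: V_2 = 9.565 V
Part 2:
  I_R5 = (V_3 - V_4)/R5 = (9.381 - 0)/5600 = 0.001675 A
  Magnitude: I_R5 = 0.001675 A
Part 3:
  I_R4 = (V_2 - V_3)/R4 = (9.565 - 9.381)/110 = 0.001675 A
  P_R4 = I_R4² × R4 = (0.001675)² × 110 = 0.0003087 W
Part 4:
  Power in each resistor, P = (ΔV)²/R:
    P_R1 = (24 - 23.3)²/43 = 0.01134 W
    P_R2 = (23.3 - 0)²/1600 = 0.3394 W
    P_R3 = (23.3 - 9.565)²/8200 = 0.02301 W
    P_R4 = (9.565 - 9.381)²/110 = 0.0003087 W
    P_R5 = (9.381 - 0)²/5600 = 0.01571 W
  P_total = P_R1 + P_R2 + P_R3 + P_R4 + P_R5 = 0.3897 W

Final answers:
1. V_2 = 9.565 V
2. I_R5 = 0.001675 A
3. P_R4 = 0.0003087 W
4. P_total = 0.3897 W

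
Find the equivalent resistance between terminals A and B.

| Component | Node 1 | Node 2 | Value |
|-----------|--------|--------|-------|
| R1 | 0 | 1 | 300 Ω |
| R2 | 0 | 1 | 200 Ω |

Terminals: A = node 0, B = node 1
Reduce the network between node 0 (A) and node 1 (B) by series/parallel combination:
  Rp1 = R1 ‖ R2 (parallel, both between nodes 0 and 1) = 1/(1/300 + 1/200) = 120 Ω
R_eq = 120 Ω

Final answer: 120 Ω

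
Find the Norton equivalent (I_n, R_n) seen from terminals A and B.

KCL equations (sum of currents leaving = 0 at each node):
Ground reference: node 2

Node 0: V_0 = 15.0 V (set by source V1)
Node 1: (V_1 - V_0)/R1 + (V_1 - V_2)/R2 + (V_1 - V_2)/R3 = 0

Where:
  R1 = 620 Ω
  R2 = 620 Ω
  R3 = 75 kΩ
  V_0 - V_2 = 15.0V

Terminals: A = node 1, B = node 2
Find the Thévenin equivalent first; then I_n = V_th/R_th and R_n = R_th.
Step 1 — V_th is the open-circuit voltage V_A - V_B (nothing connected across the terminals).
Nodal analysis, taking node 2 as the 0 V reference.
Source V1 fixes V_0 = 15 V.
KCL at each unknown node (sum of currents leaving = 0; resistances in Ω):
  Node 1: (V_1 - 15)/620 + (V_1 - 0)/620 + (V_1 - 0)/75000 = 0
Collecting terms: 0.003239 × V_1 = 0.02419  =>  V_1 = 7.469 V
V_th = V_1 - V_2 = 7.469 - 0 = 7.469 V
Step 2 — R_th: zero the source — replace V1 by a short circuit (node 2 merges into node 0) — and find the resistance seen between A (node 1) and B (node 0).
Reduce the network between node 1 (A) and node 0 (B) by series/parallel combination:
  Rp1 = R1 ‖ R2 ‖ R3 (parallel, all between nodes 0 and 1) = 1/(1/620 + 1/620 + 1/75000) = 308.7 Ω
R_th = 308.7 Ω
I_n = V_th/R_th = 7.469/308.7 = 0.02419 A, and R_n = R_th = 308.7 Ω

Final answer: I_n = 0.02419 A, R_n = 308.7 Ω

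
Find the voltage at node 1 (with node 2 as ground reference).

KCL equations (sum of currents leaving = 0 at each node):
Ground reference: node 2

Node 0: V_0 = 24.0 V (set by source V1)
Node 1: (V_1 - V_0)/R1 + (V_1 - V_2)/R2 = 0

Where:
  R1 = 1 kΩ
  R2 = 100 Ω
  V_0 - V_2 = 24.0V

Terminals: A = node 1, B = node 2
Nodal analysis, taking node 2 as the 0 V reference.
Source V1 fixes V_0 = 24 V.
KCL at each unknown node (sum of currents leaving = 0; resistances in Ω):
  Node 1: (V_1 - 24)/1000 + (V_1 - 0)/100 = 0
Collecting terms: 0.011 × V_1 = 0.024  =>  V_1 = 2.182 V
The requested potential is V_1 = 2.182 V.

Final answer: V_1 = 2.182 V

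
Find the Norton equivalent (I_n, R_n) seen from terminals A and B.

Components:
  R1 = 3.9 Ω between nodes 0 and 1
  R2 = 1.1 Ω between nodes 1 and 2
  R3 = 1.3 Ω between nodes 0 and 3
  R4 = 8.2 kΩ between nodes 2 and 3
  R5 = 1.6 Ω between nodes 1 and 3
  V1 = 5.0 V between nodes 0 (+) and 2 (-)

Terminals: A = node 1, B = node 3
Find the Thévenin equivalent first; then I_n = V_th/R_th and R_n = R_th.
Step 1 — V_th is the open-circuit voltage V_A - V_B (nothing connected across the terminals).
Nodal analysis, taking node 2 as the 0 V reference.
Source V1 fixes V_0 = 5 V.
KCL at each unknown node (sum of currents leaving = 0; resistances in Ω):
  Node 1: (V_1 - 5)/3.9 + (V_1 - 0)/1.1 + (V_1 - V_3)/1.6 = 0
  Node 3: (V_3 - 5)/1.3 + (V_3 - 0)/8200 + (V_3 - V_1)/1.6 = 0
Collecting terms (coefficients in siemens):
  1.791·V_1 - 0.625·V_3 = 1.282
  1.394·V_3 - 0.625·V_1 = 3.846
Determinant D = (1.791)(1.394) - (-0.625)(-0.625) = 2.106
V_1 = [(1.282)(1.394) - (-0.625)(3.846)]/D = 1.99 V
V_3 = [(1.791)(3.846) - (1.282)(-0.625)]/D = 3.65 V
V_th = V_1 - V_3 = 1.99 - 3.65 = -1.66 V
Step 2 — R_th: zero the source — replace V1 by a short circuit (node 2 merges into node 0) — and find the resistance seen between A (node 1) and B (node 3).
Reduce the network between node 1 (A) and node 3 (B) by series/parallel combination:
  Rp1 = R1 ‖ R2 (parallel, both between nodes 0 and 1) = 1/(1/3.9 + 1/1.1) = 0.858 Ω
  Rp2 = R3 ‖ R4 (parallel, both between nodes 0 and 3) = 1/(1/1.3 + 1/8200) = 1.3 Ω
  Rs1 = Rp1 + Rp2 (series, joined only at node 0) = 0.858 + 1.3 = 2.158 Ω
  Rp3 = R5 ‖ Rs1 (parallel, both between nodes 1 and 3) = 1/(1/1.6 + 1/2.158) = 0.9187 Ω
R_th = 0.9187 Ω
I_n = V_th/R_th = -1.66/0.9187 = -1.807 A, and R_n = R_th = 0.9187 Ω

Final answer: I_n = -1.807 A, R_n = 0.9187 Ω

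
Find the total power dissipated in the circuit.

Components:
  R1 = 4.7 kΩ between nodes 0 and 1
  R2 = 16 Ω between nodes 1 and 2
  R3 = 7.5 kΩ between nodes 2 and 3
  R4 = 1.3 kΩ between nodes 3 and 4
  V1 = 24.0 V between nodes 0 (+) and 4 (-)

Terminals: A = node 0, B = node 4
Nodal analysis, taking node 4 as the 0 V reference.
Source V1 fixes V_0 = 24 V.
KCL at each unknown node (sum of currents leaving = 0; resistances in Ω):
  Node 1: (V_1 - 24)/4700 + (V_1 - V_2)/16 = 0
  Node 2: (V_2 - V_1)/16 + (V_2 - V_3)/7500 = 0
  Node 3: (V_3 - V_2)/7500 + (V_3 - 0)/1300 = 0
Collecting terms (coefficients in siemens):
  0.06271·V_1 - 0.0625·V_2 = 0.005106
  0.06263·V_2 - 0.0625·V_1 - 0.0001333·V_3 = 0
  0.0009026·V_3 - 0.0001333·V_2 = 0
Solving these 3 simultaneous equations (Gaussian elimination) gives:
  V_1 = 15.65 V, V_2 = 15.63 V, V_3 = 2.308 V
Power in each resistor, P = (ΔV)²/R:
  P_R1 = (24 - 15.65)²/4700 = 0.01482 W
  P_R2 = (15.65 - 15.63)²/16 = 0.00005045 W
  P_R3 = (15.63 - 2.308)²/7500 = 0.02365 W
  P_R4 = (2.308 - 0)²/1300 = 0.004099 W
P_total = P_R1 + P_R2 + P_R3 + P_R4 = 0.04262 W

Final answer: 0.04262 W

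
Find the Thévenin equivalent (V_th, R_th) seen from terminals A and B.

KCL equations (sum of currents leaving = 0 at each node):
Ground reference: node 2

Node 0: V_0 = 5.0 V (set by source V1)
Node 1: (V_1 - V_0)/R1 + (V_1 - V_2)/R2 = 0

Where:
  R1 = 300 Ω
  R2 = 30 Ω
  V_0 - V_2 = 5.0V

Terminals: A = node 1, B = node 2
Step 1 — V_th is the open-circuit voltage V_A - V_B (nothing connected across the terminals).
Nodal analysis, taking node 2 as the 0 V reference.
Source V1 fixes V_0 = 5 V.
KCL at each unknown node (sum of currents leaving = 0; resistances in Ω):
  Node 1: (V_1 - 5)/300 + (V_1 - 0)/30 = 0
Collecting terms: 0.03667 × V_1 = 0.01667  =>  V_1 = 0.4545 V
V_th = V_1 - V_2 = 0.4545 - 0 = 0.4545 V
Step 2 — R_th: zero the source — replace V1 by a short circuit (node 2 merges into node 0) — and find the resistance seen between A (node 1) and B (node 0).
Reduce the network between node 1 (A) and node 0 (B) by series/parallel combination:
  Rp1 = R1 ‖ R2 (parallel, both between nodes 0 and 1) = 1/(1/300 + 1/30) = 27.27 Ω
R_th = 27.27 Ω

Final answer: V_th = 0.4545 V, R_th = 27.27 Ω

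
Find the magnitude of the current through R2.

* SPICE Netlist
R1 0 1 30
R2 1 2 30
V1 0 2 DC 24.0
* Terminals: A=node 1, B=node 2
Nodal analysis, taking node 2 as the 0 V reference.
Source V1 fixes V_0 = 24 V.
KCL at each unknown node (sum of currents leaving = 0; resistances in Ω):
  Node 1: (V_1 - 24)/30 + (V_1 - 0)/30 = 0
Collecting terms: 0.06667 × V_1 = 0.8  =>  V_1 = 12 V
I_R2 = (V_1 - V_2)/R2 = (12 - 0)/30 = 0.4 A
|I_R2| = 0.4 A

Final answer: |I_R2| = 0.4 A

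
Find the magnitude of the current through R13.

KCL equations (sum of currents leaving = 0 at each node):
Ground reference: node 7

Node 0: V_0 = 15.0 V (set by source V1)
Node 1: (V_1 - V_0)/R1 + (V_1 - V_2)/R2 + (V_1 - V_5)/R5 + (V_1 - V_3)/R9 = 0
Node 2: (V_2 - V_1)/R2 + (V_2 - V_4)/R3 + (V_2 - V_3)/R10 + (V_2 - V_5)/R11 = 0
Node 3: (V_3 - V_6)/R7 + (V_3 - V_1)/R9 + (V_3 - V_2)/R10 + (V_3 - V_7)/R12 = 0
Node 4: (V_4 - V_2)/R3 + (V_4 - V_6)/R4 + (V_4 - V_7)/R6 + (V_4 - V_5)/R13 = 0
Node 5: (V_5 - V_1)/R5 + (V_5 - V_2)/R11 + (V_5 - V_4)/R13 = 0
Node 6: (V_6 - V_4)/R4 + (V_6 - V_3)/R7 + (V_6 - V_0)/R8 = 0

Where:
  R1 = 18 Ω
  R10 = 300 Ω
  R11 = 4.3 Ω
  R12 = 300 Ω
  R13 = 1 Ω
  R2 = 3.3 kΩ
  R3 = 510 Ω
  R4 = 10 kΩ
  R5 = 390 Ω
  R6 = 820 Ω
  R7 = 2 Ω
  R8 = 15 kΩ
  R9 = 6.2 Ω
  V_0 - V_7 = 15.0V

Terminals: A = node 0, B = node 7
Nodal analysis, taking node 7 as the 0 V reference.
Source V1 fixes V_0 = 15 V.
KCL at each unknown node (sum of currents leaving = 0; resistances in Ω):
  Node 1: (V_1 - 15)/18 + (V_1 - V_2)/3300 + (V_1 - V_5)/390 + (V_1 - V_3)/6.2 = 0
  Node 2: (V_2 - V_1)/3300 + (V_2 - V_4)/510 + (V_2 - V_3)/300 + (V_2 - V_5)/4.3 = 0
  Node 3: (V_3 - V_6)/2 + (V_3 - V_1)/6.2 + (V_3 - V_2)/300 + (V_3 - 0)/300 = 0
  Node 4: (V_4 - V_2)/510 + (V_4 - V_6)/10000 + (V_4 - 0)/820 + (V_4 - V_5)/1 = 0
  Node 5: (V_5 - V_1)/390 + (V_5 - V_2)/4.3 + (V_5 - V_4)/1 = 0
  Node 6: (V_6 - V_4)/10000 + (V_6 - V_3)/2 + (V_6 - 15)/15000 = 0
Collecting terms (coefficients in siemens):
  0.2197·V_1 - 0.000303·V_2 - 0.1613·V_3 - 0.002564·V_5 = 0.8333
  0.2382·V_2 - 0.000303·V_1 - 0.003333·V_3 - 0.001961·V_4 - 0.2326·V_5 = 0
  0.668·V_3 - 0.1613·V_1 - 0.003333·V_2 - 0.5·V_6 = 0
  1.003·V_4 - 0.001961·V_2 - 1·V_5 - 0.0001·V_6 = 0
  1.235·V_5 - 0.002564·V_1 - 0.2326·V_2 - 1·V_4 = 0
  0.5002·V_6 - 0.5·V_3 - 0.0001·V_4 = 0.001
Solving these 6 simultaneous equations (Gaussian elimination) gives:
  V_1 = 13.93 V, V_2 = 11.54 V, V_3 = 13.61 V, V_4 = 11.5 V
  V_5 = 11.51 V, V_6 = 13.61 V
I_R13 = (V_4 - V_5)/R13 = (11.5 - 11.51)/1 = -0.01372 A
|I_R13| = 0.01372 A

Final answer: |I_R13| = 0.01372 A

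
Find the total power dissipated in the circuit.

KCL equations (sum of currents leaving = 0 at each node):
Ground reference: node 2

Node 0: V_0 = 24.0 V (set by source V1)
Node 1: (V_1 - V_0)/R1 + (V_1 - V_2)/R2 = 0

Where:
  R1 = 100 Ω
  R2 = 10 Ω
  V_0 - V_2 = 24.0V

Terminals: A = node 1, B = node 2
Nodal analysis, taking node 2 as the 0 V reference.
Source V1 fixes V_0 = 24 V.
KCL at each unknown node (sum of currents leaving = 0; resistances in Ω):
  Node 1: (V_1 - 24)/100 + (V_1 - 0)/10 = 0
Collecting terms: 0.11 × V_1 = 0.24  =>  V_1 = 2.182 V
Power in each resistor, P = (ΔV)²/R:
  P_R1 = (24 - 2.182)²/100 = 4.76 W
  P_R2 = (2.182 - 0)²/10 = 0.476 W
P_total = P_R1 + P_R2 = 5.236 W

Final answer: 5.236 W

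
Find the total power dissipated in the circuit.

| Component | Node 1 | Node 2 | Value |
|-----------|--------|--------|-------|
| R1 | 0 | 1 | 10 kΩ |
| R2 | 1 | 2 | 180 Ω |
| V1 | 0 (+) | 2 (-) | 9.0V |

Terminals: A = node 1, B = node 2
Nodal analysis, taking node 2 as the 0 V reference.
Source V1 fixes V_0 = 9 V.
KCL at each unknown node (sum of currents leaving = 0; resistances in Ω):
  Node 1: (V_1 - 9)/10000 + (V_1 - 0)/180 = 0
Collecting terms: 0.005656 × V_1 = 0.0009  =>  V_1 = 0.1591 V
Power in each resistor, P = (ΔV)²/R:
  P_R1 = (9 - 0.1591)²/10000 = 0.007816 W
  P_R2 = (0.1591 - 0)²/180 = 0.0001407 W
P_total = P_R1 + P_R2 = 0.007957 W

Final answer: 0.007957 W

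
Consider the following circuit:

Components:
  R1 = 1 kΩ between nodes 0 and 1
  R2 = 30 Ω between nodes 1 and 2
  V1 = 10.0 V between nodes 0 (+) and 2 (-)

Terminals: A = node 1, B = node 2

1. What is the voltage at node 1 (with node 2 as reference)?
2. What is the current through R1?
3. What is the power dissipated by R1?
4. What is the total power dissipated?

Nodal analysis, taking node 2 as the 0 V reference.
Source V1 fixes V_0 = 10 V.
KCL at each unknown node (sum of currents leaving = 0; resistances in Ω):
  Node 1: (V_1 - 10)/1000 + (V_1 - 0)/30 = 0
Collecting terms: 0.03433 × V_1 = 0.01  =>  V_1 = 0.2913 V
Part 1:
  Read off the nodal solution: V_1 = 0.2913 V
Part 2:
  I_R1 = (V_0 - V_1)/R1 = (10 - 0.2913)/1000 = 0.009709 A
  Magnitude: I_R1 = 0.009709 A
Part 3:
  I_R1 = (V_0 - V_1)/R1 = (10 - 0.2913)/1000 = 0.009709 A
  P_R1 = I_R1² × R1 = (0.009709)² × 1000 = 0.09426 W
Part 4:
  Power in each resistor, P = (ΔV)²/R:
    P_R1 = (10 - 0.2913)²/1000 = 0.09426 W
    P_R2 = (0.2913 - 0)²/30 = 0.002828 W
  P_total = P_R1 + P_R2 = 0.09709 W

Final answers:
1. V_1 = 0.2913 V
2. I_R1 = 0.009709 A
3. P_R1 = 0.09426 W
4. P_total = 0.09709 W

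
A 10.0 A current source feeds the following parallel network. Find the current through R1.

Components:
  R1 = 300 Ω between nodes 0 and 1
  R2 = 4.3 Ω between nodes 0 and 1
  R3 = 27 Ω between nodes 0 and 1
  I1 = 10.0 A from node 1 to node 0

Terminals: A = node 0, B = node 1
All resistors sit directly between nodes 0 and 1, so they are in parallel and share one voltage V; the full source current 10 A splits among them.
1/R_par = 1/300 + 1/4.3 + 1/27 = 0.2729 S  =>  R_par = 3.664 Ω
V = I × R_par = 10 × 3.664 = 36.64 V
I_R1 = V/R1 = 36.64/300 = 0.1221 A

Final answer: 0.1221 A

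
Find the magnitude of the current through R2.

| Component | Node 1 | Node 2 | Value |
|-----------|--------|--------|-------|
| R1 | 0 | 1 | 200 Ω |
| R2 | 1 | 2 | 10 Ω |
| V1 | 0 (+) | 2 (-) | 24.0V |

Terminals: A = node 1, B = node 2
Nodal analysis, taking node 2 as the 0 V reference.
Source V1 fixes V_0 = 24 V.
KCL at each unknown node (sum of currents leaving = 0; resistances in Ω):
  Node 1: (V_1 - 24)/200 + (V_1 - 0)/10 = 0
Collecting terms: 0.105 × V_1 = 0.12  =>  V_1 = 1.143 V
I_R2 = (V_1 - V_2)/R2 = (1.143 - 0)/10 = 0.1143 A
|I_R2| = 0.1143 A

Final answer: |I_R2| = 0.1143 A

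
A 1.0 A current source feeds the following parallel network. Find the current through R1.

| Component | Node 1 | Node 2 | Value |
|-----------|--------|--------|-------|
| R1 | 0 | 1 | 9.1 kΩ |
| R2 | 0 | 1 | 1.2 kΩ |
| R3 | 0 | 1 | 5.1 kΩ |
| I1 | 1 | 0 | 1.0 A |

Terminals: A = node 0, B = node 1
All resistors sit directly between nodes 0 and 1, so they are in parallel and share one voltage V; the full source current 1 A splits among them.
1/R_par = 1/9100 + 1/1200 + 1/5100 = 0.001139 S  =>  R_par = 877.7 Ω
V = I × R_par = 1 × 877.7 = 877.7 V
I_R1 = V/R1 = 877.7/9100 = 0.09645 A

Final answer: 0.09645 A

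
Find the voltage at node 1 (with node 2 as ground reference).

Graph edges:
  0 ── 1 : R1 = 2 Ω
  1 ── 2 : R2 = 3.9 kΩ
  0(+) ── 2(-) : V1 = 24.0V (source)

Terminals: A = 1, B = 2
Nodal analysis, taking node 2 as the 0 V reference.
Source V1 fixes V_0 = 24 V.
KCL at each unknown node (sum of currents leaving = 0; resistances in Ω):
  Node 1: (V_1 - 24)/2 + (V_1 - 0)/3900 = 0
Collecting terms: 0.5003 × V_1 = 12  =>  V_1 = 23.99 V
The requested potential is V_1 = 23.99 V.

Final answer: V_1 = 23.99 V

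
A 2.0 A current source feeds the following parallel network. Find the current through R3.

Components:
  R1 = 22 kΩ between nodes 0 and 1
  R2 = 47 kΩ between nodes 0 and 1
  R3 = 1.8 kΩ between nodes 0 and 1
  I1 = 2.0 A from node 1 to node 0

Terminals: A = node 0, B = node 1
All resistors sit directly between nodes 0 and 1, so they are in parallel and share one voltage V; the full source current 2 A splits among them.
1/R_par = 1/22000 + 1/47000 + 1/1800 = 0.0006223 S  =>  R_par = 1607 Ω
V = I × R_par = 2 × 1607 = 3214 V
I_R3 = V/R3 = 3214/1800 = 1.786 A

Final answer: 1.786 A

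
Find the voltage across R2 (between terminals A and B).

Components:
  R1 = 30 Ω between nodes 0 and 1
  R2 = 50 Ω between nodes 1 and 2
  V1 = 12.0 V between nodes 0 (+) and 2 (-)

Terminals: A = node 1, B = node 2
R1 and R2 are in series across V1 (node 0 → node 1 → node 2), and the output A–B is taken across R2, so this is a voltage divider.
Series current: I = V1/(R1 + R2) = 12/(30 + 50) = 12/80 = 0.15 A
V_R2 = I × R2 = V1 × R2/(R1 + R2) = 12 × 50/80 = 7.5 V

Final answer: 7.5 V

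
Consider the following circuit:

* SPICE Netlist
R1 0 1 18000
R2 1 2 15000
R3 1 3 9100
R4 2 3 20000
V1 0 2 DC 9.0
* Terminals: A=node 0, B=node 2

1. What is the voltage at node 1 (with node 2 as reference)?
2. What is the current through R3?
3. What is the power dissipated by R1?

Nodal analysis, taking node 2 as the 0 V reference.
Source V1 fixes V_0 = 9 V.
KCL at each unknown node (sum of currents leaving = 0; resistances in Ω):
  Node 1: (V_1 - 9)/18000 + (V_1 - 0)/15000 + (V_1 - V_3)/9100 = 0
  Node 3: (V_3 - V_1)/9100 + (V_3 - 0)/20000 = 0
Collecting terms (coefficients in siemens):
  0.0002321·V_1 - 0.0001099·V_3 = 0.0005
  0.0001599·V_3 - 0.0001099·V_1 = 0
Determinant D = (0.0002321)(0.0001599) - (-0.0001099)(-0.0001099) = 0.00000002504
V_1 = [(0.0005)(0.0001599) - (-0.0001099)(0)]/D = 3.193 V
V_3 = [(0.0002321)(0) - (0.0005)(-0.0001099)]/D = 2.195 V
Part 1:
  Read off the nodal solution: V_1 = 3.193 V
Part 2:
  I_R3 = (V_1 - V_3)/R3 = (3.193 - 2.195)/9100 = 0.0001097 A
  Magnitude: I_R3 = 0.0001097 A
Part 3:
  I_R1 = (V_0 - V_1)/R1 = (9 - 3.193)/18000 = 0.0003226 A
  P_R1 = I_R1² × R1 = (0.0003226)² × 18000 = 0.001873 W

Final answers:
1. V_1 = 3.193 V
2. I_R3 = 0.0001097 A
3. P_R1 = 0.001873 W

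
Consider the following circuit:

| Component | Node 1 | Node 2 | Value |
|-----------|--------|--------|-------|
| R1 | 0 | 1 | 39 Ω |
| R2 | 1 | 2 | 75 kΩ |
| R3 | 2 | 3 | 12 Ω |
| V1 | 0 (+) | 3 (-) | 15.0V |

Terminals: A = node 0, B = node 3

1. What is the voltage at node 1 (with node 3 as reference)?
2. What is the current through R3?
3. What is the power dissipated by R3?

Nodal analysis, taking node 3 as the 0 V reference.
Source V1 fixes V_0 = 15 V.
KCL at each unknown node (sum of currents leaving = 0; resistances in Ω):
  Node 1: (V_1 - 15)/39 + (V_1 - V_2)/75000 = 0
  Node 2: (V_2 - V_1)/75000 + (V_2 - 0)/12 = 0
Collecting terms (coefficients in siemens):
  0.02565·V_1 - 0.00001333·V_2 = 0.3846
  0.08335·V_2 - 0.00001333·V_1 = 0
Determinant D = (0.02565)(0.08335) - (-0.00001333)(-0.00001333) = 0.002138
V_1 = [(0.3846)(0.08335) - (-0.00001333)(0)]/D = 14.99 V
V_2 = [(0.02565)(0) - (0.3846)(-0.00001333)]/D = 0.002398 V
Part 1:
  Read off the nodal solution: V_1 = 14.99 V
Part 2:
  I_R3 = (V_2 - V_3)/R3 = (0.002398 - 0)/12 = 0.0001999 A
  Magnitude: I_R3 = 0.0001999 A
Part 3:
  I_R3 = (V_2 - V_3)/R3 = (0.002398 - 0)/12 = 0.0001999 A
  P_R3 = I_R3² × R3 = (0.0001999)² × 12 = 0.0000004793 W

Final answers:
1. V_1 = 14.99 V
2. I_R3 = 0.0001999 A
3. P_R3 = 4.793e-07 W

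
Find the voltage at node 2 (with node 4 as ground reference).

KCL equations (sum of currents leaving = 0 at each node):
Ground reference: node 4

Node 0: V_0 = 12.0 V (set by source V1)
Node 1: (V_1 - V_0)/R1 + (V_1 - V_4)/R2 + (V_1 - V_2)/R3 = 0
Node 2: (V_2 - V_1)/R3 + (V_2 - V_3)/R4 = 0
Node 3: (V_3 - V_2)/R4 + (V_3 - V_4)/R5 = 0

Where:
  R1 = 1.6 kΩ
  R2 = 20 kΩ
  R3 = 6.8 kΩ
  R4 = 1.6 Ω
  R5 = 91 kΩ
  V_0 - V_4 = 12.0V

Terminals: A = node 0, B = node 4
Nodal analysis, taking node 4 as the 0 V reference.
Source V1 fixes V_0 = 12 V.
KCL at each unknown node (sum of currents leaving = 0; resistances in Ω):
  Node 1: (V_1 - 12)/1600 + (V_1 - 0)/20000 + (V_1 - V_2)/6800 = 0
  Node 2: (V_2 - V_1)/6800 + (V_2 - V_3)/1.6 = 0
  Node 3: (V_3 - V_2)/1.6 + (V_3 - 0)/91000 = 0
Collecting terms (coefficients in siemens):
  0.0008221·V_1 - 0.0001471·V_2 = 0.0075
  0.6251·V_2 - 0.0001471·V_1 - 0.625·V_3 = 0
  0.625·V_3 - 0.625·V_2 = 0
Solving these 3 simultaneous equations (Gaussian elimination) gives:
  V_1 = 10.95 V, V_2 = 10.18 V, V_3 = 10.18 V
The requested potential is V_2 = 10.18 V.

Final answer: V_2 = 10.18 V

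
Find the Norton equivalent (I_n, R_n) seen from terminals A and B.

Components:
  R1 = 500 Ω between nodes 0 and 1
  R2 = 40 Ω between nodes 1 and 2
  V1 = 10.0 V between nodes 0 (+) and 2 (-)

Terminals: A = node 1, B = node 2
Find the Thévenin equivalent first; then I_n = V_th/R_th and R_n = R_th.
Step 1 — V_th is the open-circuit voltage V_A - V_B (nothing connected across the terminals).
Nodal analysis, taking node 2 as the 0 V reference.
Source V1 fixes V_0 = 10 V.
KCL at each unknown node (sum of currents leaving = 0; resistances in Ω):
  Node 1: (V_1 - 10)/500 + (V_1 - 0)/40 = 0
Collecting terms: 0.027 × V_1 = 0.02  =>  V_1 = 0.7407 V
V_th = V_1 - V_2 = 0.7407 - 0 = 0.7407 V
Step 2 — R_th: zero the source — replace V1 by a short circuit (node 2 merges into node 0) — and find the resistance seen between A (node 1) and B (node 0).
Reduce the network between node 1 (A) and node 0 (B) by series/parallel combination:
  Rp1 = R1 ‖ R2 (parallel, both between nodes 0 and 1) = 1/(1/500 + 1/40) = 37.04 Ω
R_th = 37.04 Ω
I_n = V_th/R_th = 0.7407/37.04 = 0.02 A, and R_n = R_th = 37.04 Ω

Final answer: I_n = 0.02 A, R_n = 37.04 Ω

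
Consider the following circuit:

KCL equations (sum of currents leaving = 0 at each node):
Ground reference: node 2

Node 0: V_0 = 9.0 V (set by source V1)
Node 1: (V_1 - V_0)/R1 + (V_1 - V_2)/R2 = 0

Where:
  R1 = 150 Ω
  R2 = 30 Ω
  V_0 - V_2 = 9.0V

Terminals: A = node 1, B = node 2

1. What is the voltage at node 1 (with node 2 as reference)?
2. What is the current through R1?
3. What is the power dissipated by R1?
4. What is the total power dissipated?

Nodal analysis, taking node 2 as the 0 V reference.
Source V1 fixes V_0 = 9 V.
KCL at each unknown node (sum of currents leaving = 0; resistances in Ω):
  Node 1: (V_1 - 9)/150 + (V_1 - 0)/30 = 0
Collecting terms: 0.04 × V_1 = 0.06  =>  V_1 = 1.5 V
Part 1:
  Read off the nodal solution: V_1 = 1.5 V
Part 2:
  I_R1 = (V_0 - V_1)/R1 = (9 - 1.5)/150 = 0.05 A
  Magnitude: I_R1 = 0.05 A
Part 3:
  I_R1 = (V_0 - V_1)/R1 = (9 - 1.5)/150 = 0.05 A
  P_R1 = I_R1² × R1 = (0.05)² × 150 = 0.375 W
Part 4:
  Power in each resistor, P = (ΔV)²/R:
    P_R1 = (9 - 1.5)²/150 = 0.375 W
    P_R2 = (1.5 - 0)²/30 = 0.075 W
  P_total = P_R1 + P_R2 = 0.45 W

Final answers:
1. V_1 = 1.5 V
2. I_R1 = 0.05 A
3. P_R1 = 0.375 W
4. P_total = 0.45 W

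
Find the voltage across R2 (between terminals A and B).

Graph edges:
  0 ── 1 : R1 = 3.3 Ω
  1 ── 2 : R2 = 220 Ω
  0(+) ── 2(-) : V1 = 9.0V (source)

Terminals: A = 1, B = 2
R1 and R2 are in series across V1 (node 0 → node 1 → node 2), and the output A–B is taken across R2, so this is a voltage divider.
Series current: I = V1/(R1 + R2) = 9/(3.3 + 220) = 9/223.3 = 0.0403 A
V_R2 = I × R2 = V1 × R2/(R1 + R2) = 9 × 220/223.3 = 8.867 V

Final answer: 8.867 V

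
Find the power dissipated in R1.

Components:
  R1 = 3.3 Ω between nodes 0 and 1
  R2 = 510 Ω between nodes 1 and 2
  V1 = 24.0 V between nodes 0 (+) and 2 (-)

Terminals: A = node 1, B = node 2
Nodal analysis, taking node 2 as the 0 V reference.
Source V1 fixes V_0 = 24 V.
KCL at each unknown node (sum of currents leaving = 0; resistances in Ω):
  Node 1: (V_1 - 24)/3.3 + (V_1 - 0)/510 = 0
Collecting terms: 0.305 × V_1 = 7.273  =>  V_1 = 23.85 V
I_R1 = (V_0 - V_1)/R1 = (24 - 23.85)/3.3 = 0.04676 A
P_R1 = I_R1² × R1 = (0.04676)² × 3.3 = 0.007214 W

Final answer: 0.007214 W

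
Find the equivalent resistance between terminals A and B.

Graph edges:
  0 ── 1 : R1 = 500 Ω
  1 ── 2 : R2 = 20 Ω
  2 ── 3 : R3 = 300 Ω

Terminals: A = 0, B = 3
Reduce the network between node 0 (A) and node 3 (B) by series/parallel combination:
  Rs1 = R1 + R2 (series, joined only at node 1) = 500 + 20 = 520 Ω
  Rs2 = R3 + Rs1 (series, joined only at node 2) = 300 + 520 = 820 Ω
R_eq = 820 Ω

Final answer: 820 Ω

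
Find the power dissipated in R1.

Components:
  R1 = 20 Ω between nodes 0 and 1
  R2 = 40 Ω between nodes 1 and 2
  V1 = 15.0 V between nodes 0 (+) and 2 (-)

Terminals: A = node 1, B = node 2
Nodal analysis, taking node 2 as the 0 V reference.
Source V1 fixes V_0 = 15 V.
KCL at each unknown node (sum of currents leaving = 0; resistances in Ω):
  Node 1: (V_1 - 15)/20 + (V_1 - 0)/40 = 0
Collecting terms: 0.075 × V_1 = 0.75  =>  V_1 = 10 V
I_R1 = (V_0 - V_1)/R1 = (15 - 10)/20 = 0.25 A
P_R1 = I_R1² × R1 = (0.25)² × 20 = 1.25 W

Final answer: 1.25 W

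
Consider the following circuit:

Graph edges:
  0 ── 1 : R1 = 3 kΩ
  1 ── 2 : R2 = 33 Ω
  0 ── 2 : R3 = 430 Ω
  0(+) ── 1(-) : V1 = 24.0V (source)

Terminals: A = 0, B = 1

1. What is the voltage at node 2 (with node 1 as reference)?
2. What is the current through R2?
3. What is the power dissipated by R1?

Nodal analysis, taking node 1 as the 0 V reference.
Source V1 fixes V_0 = 24 V.
KCL at each unknown node (sum of currents leaving = 0; resistances in Ω):
  Node 2: (V_2 - 0)/33 + (V_2 - 24)/430 = 0
Collecting terms: 0.03263 × V_2 = 0.05581  =>  V_2 = 1.711 V
Part 1:
  Read off the nodal solution: V_2 = 1.711 V
Part 2:
  I_R2 = (V_1 - V_2)/R2 = (0 - 1.711)/33 = -0.05184 A
  Magnitude: I_R2 = 0.05184 A
Part 3:
  I_R1 = (V_0 - V_1)/R1 = (24 - 0)/3000 = 0.008 A
  P_R1 = I_R1² × R1 = (0.008)² × 3000 = 0.192 W

Final answers:
1. V_2 = 1.711 V
2. I_R2 = 0.05184 A
3. P_R1 = 0.192 W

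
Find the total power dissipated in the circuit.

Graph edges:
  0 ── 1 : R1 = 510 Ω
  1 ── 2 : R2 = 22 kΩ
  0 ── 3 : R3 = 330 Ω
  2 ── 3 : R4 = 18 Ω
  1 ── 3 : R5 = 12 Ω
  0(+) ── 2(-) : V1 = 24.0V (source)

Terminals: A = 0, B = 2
Nodal analysis, taking node 2 as the 0 V reference.
Source V1 fixes V_0 = 24 V.
KCL at each unknown node (sum of currents leaving = 0; resistances in Ω):
  Node 1: (V_1 - 24)/510 + (V_1 - 0)/22000 + (V_1 - V_3)/12 = 0
  Node 3: (V_3 - 24)/330 + (V_3 - 0)/18 + (V_3 - V_1)/12 = 0
Collecting terms (coefficients in siemens):
  0.08534·V_1 - 0.08333·V_3 = 0.04706
  0.1419·V_3 - 0.08333·V_1 = 0.07273
Determinant D = (0.08534)(0.1419) - (-0.08333)(-0.08333) = 0.005167
V_1 = [(0.04706)(0.1419) - (-0.08333)(0.07273)]/D = 2.466 V
V_3 = [(0.08534)(0.07273) - (0.04706)(-0.08333)]/D = 1.96 V
Power in each resistor, P = (ΔV)²/R:
  P_R1 = (24 - 2.466)²/510 = 0.9093 W
  P_R2 = (2.466 - 0)²/22000 = 0.0002763 W
  P_R3 = (24 - 1.96)²/330 = 1.472 W
  P_R4 = (0 - 1.96)²/18 = 0.2135 W
  P_R5 = (2.466 - 1.96)²/12 = 0.02128 W
P_total = P_R1 + P_R2 + P_R3 + P_R4 + P_R5 = 2.616 W

Final answer: 2.616 W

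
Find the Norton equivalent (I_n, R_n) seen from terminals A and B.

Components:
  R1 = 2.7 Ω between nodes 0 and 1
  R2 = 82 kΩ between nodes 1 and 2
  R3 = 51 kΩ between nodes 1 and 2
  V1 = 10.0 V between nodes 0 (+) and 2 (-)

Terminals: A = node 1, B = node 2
Find the Thévenin equivalent first; then I_n = V_th/R_th and R_n = R_th.
Step 1 — V_th is the open-circuit voltage V_A - V_B (nothing connected across the terminals).
Nodal analysis, taking node 2 as the 0 V reference.
Source V1 fixes V_0 = 10 V.
KCL at each unknown node (sum of currents leaving = 0; resistances in Ω):
  Node 1: (V_1 - 10)/2.7 + (V_1 - 0)/82000 + (V_1 - 0)/51000 = 0
Collecting terms: 0.3704 × V_1 = 3.704  =>  V_1 = 9.999 V
V_th = V_1 - V_2 = 9.999 - 0 = 9.999 V
Step 2 — R_th: zero the source — replace V1 by a short circuit (node 2 merges into node 0) — and find the resistance seen between A (node 1) and B (node 0).
Reduce the network between node 1 (A) and node 0 (B) by series/parallel combination:
  Rp1 = R1 ‖ R2 ‖ R3 (parallel, all between nodes 0 and 1) = 1/(1/2.7 + 1/82000 + 1/51000) = 2.7 Ω
R_th = 2.7 Ω
I_n = V_th/R_th = 9.999/2.7 = 3.704 A, and R_n = R_th = 2.7 Ω

Final answer: I_n = 3.704 A, R_n = 2.7 Ω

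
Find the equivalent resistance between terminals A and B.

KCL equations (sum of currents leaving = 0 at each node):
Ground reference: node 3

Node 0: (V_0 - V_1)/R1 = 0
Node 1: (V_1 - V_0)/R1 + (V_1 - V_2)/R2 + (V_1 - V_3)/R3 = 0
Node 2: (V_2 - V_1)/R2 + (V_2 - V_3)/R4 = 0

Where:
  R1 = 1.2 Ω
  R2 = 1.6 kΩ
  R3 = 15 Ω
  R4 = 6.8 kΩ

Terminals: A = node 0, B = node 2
Reduce the network between node 0 (A) and node 2 (B) by series/parallel combination:
  Rs1 = R3 + R4 (series, joined only at node 3) = 15 + 6800 = 6815 Ω
  Rp1 = R2 ‖ Rs1 (parallel, both between nodes 1 and 2) = 1/(1/1600 + 1/6815) = 1296 Ω
  Rs2 = R1 + Rp1 (series, joined only at node 1) = 1.2 + 1296 = 1297 Ω
R_eq = 1.297 kΩ

Final answer: 1.297 kΩ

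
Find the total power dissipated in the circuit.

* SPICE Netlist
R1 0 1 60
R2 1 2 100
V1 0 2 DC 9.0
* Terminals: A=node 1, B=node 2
Nodal analysis, taking node 2 as the 0 V reference.
Source V1 fixes V_0 = 9 V.
KCL at each unknown node (sum of currents leaving = 0; resistances in Ω):
  Node 1: (V_1 - 9)/60 + (V_1 - 0)/100 = 0
Collecting terms: 0.02667 × V_1 = 0.15  =>  V_1 = 5.625 V
Power in each resistor, P = (ΔV)²/R:
  P_R1 = (9 - 5.625)²/60 = 0.1898 W
  P_R2 = (5.625 - 0)²/100 = 0.3164 W
P_total = P_R1 + P_R2 = 0.5062 W

Final answer: 0.5062 W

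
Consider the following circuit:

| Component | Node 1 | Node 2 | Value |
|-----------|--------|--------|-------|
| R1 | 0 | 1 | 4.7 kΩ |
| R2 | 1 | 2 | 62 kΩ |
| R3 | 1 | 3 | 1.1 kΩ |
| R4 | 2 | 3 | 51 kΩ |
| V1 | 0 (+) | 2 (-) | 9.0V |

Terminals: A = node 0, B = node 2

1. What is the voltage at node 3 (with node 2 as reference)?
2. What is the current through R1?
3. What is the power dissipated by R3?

Nodal analysis, taking node 2 as the 0 V reference.
Source V1 fixes V_0 = 9 V.
KCL at each unknown node (sum of currents leaving = 0; resistances in Ω):
  Node 1: (V_1 - 9)/4700 + (V_1 - 0)/62000 + (V_1 - V_3)/1100 = 0
  Node 3: (V_3 - V_1)/1100 + (V_3 - 0)/51000 = 0
Collecting terms (coefficients in siemens):
  0.001138·V_1 - 0.0009091·V_3 = 0.001915
  0.0009287·V_3 - 0.0009091·V_1 = 0
Determinant D = (0.001138)(0.0009287) - (-0.0009091)(-0.0009091) = 0.0000002304
V_1 = [(0.001915)(0.0009287) - (-0.0009091)(0)]/D = 7.719 V
V_3 = [(0.001138)(0) - (0.001915)(-0.0009091)]/D = 7.556 V
Part 1:
  Read off the nodal solution: V_3 = 7.556 V
Part 2:
  I_R1 = (V_0 - V_1)/R1 = (9 - 7.719)/4700 = 0.0002726 A
  Magnitude: I_R1 = 0.0002726 A
Part 3:
  I_R3 = (V_1 - V_3)/R3 = (7.719 - 7.556)/1100 = 0.0001481 A
  P_R3 = I_R3² × R3 = (0.0001481)² × 1100 = 0.00002414 W

Final answers:
1. V_3 = 7.556 V
2. I_R1 = 0.0002726 A
3. P_R3 = 2.414e-05 W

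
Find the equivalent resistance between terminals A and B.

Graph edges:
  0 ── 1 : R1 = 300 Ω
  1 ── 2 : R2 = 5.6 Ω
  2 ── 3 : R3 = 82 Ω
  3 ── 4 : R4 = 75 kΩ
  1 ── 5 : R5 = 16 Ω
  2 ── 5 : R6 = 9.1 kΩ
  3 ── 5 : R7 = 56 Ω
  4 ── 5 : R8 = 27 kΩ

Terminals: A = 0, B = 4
The network is not a plain series/parallel combination. Inject a 1 A test current into terminal A (node 0) and return it from terminal B (node 4); then R_eq = V_A / (1 A).
Nodal analysis, taking node 4 as the 0 V reference.
Current source I_test pushes 1 A into node 0 and draws it out of node 4.
KCL at each unknown node (sum of currents leaving = 0; resistances in Ω):
  Node 0: (V_0 - V_1)/300 - 1 = 0
  Node 1: (V_1 - V_0)/300 + (V_1 - V_2)/5.6 + (V_1 - V_5)/16 = 0
  Node 2: (V_2 - V_1)/5.6 + (V_2 - V_3)/82 + (V_2 - V_5)/9100 = 0
  Node 3: (V_3 - V_2)/82 + (V_3 - 0)/75000 + (V_3 - V_5)/56 = 0
  Node 5: (V_5 - V_1)/16 + (V_5 - V_2)/9100 + (V_5 - V_3)/56 + (V_5 - 0)/27000 = 0
Collecting terms (coefficients in siemens):
  0.003333·V_0 - 0.003333·V_1 = 1
  0.2444·V_1 - 0.003333·V_0 - 0.1786·V_2 - 0.0625·V_5 = 0
  0.1909·V_2 - 0.1786·V_1 - 0.0122·V_3 - 0.0001099·V_5 = 0
  0.03007·V_3 - 0.0122·V_2 - 0.01786·V_5 = 0
  0.0805·V_5 - 0.0625·V_1 - 0.0001099·V_2 - 0.01786·V_3 = 0
Solving these 5 simultaneous equations (Gaussian elimination) gives:
  V_0 = 20170 V, V_1 = 19870 V, V_2 = 19870 V, V_3 = 19850 V
  V_5 = 19850 V
R_eq = V_0 / 1 A = 20170 Ω = 20.17 kΩ

Final answer: 20.17 kΩ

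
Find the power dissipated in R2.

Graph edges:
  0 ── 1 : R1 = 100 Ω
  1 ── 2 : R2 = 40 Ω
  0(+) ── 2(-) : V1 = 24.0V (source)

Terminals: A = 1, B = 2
Nodal analysis, taking node 2 as the 0 V reference.
Source V1 fixes V_0 = 24 V.
KCL at each unknown node (sum of currents leaving = 0; resistances in Ω):
  Node 1: (V_1 - 24)/100 + (V_1 - 0)/40 = 0
Collecting terms: 0.035 × V_1 = 0.24  =>  V_1 = 6.857 V
I_R2 = (V_1 - V_2)/R2 = (6.857 - 0)/40 = 0.1714 A
P_R2 = I_R2² × R2 = (0.1714)² × 40 = 1.176 W

Final answer: 1.176 W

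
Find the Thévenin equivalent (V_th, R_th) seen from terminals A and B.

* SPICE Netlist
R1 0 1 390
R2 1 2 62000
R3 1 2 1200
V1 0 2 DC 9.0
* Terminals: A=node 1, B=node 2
Step 1 — V_th is the open-circuit voltage V_A - V_B (nothing connected across the terminals).
Nodal analysis, taking node 2 as the 0 V reference.
Source V1 fixes V_0 = 9 V.
KCL at each unknown node (sum of currents leaving = 0; resistances in Ω):
  Node 1: (V_1 - 9)/390 + (V_1 - 0)/62000 + (V_1 - 0)/1200 = 0
Collecting terms: 0.003414 × V_1 = 0.02308  =>  V_1 = 6.76 V
V_th = V_1 - V_2 = 6.76 - 0 = 6.76 V
Step 2 — R_th: zero the source — replace V1 by a short circuit (node 2 merges into node 0) — and find the resistance seen between A (node 1) and B (node 0).
Reduce the network between node 1 (A) and node 0 (B) by series/parallel combination:
  Rp1 = R1 ‖ R2 ‖ R3 (parallel, all between nodes 0 and 1) = 1/(1/390 + 1/62000 + 1/1200) = 292.9 Ω
R_th = 292.9 Ω

Final answer: V_th = 6.76 V, R_th = 292.9 Ω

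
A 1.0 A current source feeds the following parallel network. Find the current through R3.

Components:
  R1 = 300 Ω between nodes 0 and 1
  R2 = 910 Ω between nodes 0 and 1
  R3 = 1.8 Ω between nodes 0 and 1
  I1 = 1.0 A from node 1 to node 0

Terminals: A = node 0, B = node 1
All resistors sit directly between nodes 0 and 1, so they are in parallel and share one voltage V; the full source current 1 A splits among them.
1/R_par = 1/300 + 1/910 + 1/1.8 = 0.56 S  =>  R_par = 1.786 Ω
V = I × R_par = 1 × 1.786 = 1.786 V
I_R3 = V/R3 = 1.786/1.8 = 0.9921 A

Final answer: 0.9921 A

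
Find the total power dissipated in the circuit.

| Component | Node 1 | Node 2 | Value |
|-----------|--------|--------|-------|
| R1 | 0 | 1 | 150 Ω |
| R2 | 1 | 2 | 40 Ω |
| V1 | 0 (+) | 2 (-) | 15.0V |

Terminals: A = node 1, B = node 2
Nodal analysis, taking node 2 as the 0 V reference.
Source V1 fixes V_0 = 15 V.
KCL at each unknown node (sum of currents leaving = 0; resistances in Ω):
  Node 1: (V_1 - 15)/150 + (V_1 - 0)/40 = 0
Collecting terms: 0.03167 × V_1 = 0.1  =>  V_1 = 3.158 V
Power in each resistor, P = (ΔV)²/R:
  P_R1 = (15 - 3.158)²/150 = 0.9349 W
  P_R2 = (3.158 - 0)²/40 = 0.2493 W
P_total = P_R1 + P_R2 = 1.184 W

Final answer: 1.184 W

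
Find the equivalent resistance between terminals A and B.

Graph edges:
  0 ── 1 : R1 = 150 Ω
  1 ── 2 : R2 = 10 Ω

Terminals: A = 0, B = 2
Reduce the network between node 0 (A) and node 2 (B) by series/parallel combination:
  Rs1 = R1 + R2 (series, joined only at node 1) = 150 + 10 = 160 Ω
R_eq = 160 Ω

Final answer: 160 Ω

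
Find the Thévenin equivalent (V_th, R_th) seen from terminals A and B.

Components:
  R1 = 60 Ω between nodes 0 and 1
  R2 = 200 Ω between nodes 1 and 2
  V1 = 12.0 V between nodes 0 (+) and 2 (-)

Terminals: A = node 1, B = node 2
Step 1 — V_th is the open-circuit voltage V_A - V_B (nothing connected across the terminals).
Nodal analysis, taking node 2 as the 0 V reference.
Source V1 fixes V_0 = 12 V.
KCL at each unknown node (sum of currents leaving = 0; resistances in Ω):
  Node 1: (V_1 - 12)/60 + (V_1 - 0)/200 = 0
Collecting terms: 0.02167 × V_1 = 0.2  =>  V_1 = 9.231 V
V_th = V_1 - V_2 = 9.231 - 0 = 9.231 V
Step 2 — R_th: zero the source — replace V1 by a short circuit (node 2 merges into node 0) — and find the resistance seen between A (node 1) and B (node 0).
Reduce the network between node 1 (A) and node 0 (B) by series/parallel combination:
  Rp1 = R1 ‖ R2 (parallel, both between nodes 0 and 1) = 1/(1/60 + 1/200) = 46.15 Ω
R_th = 46.15 Ω

Final answer: V_th = 9.231 V, R_th = 46.15 Ω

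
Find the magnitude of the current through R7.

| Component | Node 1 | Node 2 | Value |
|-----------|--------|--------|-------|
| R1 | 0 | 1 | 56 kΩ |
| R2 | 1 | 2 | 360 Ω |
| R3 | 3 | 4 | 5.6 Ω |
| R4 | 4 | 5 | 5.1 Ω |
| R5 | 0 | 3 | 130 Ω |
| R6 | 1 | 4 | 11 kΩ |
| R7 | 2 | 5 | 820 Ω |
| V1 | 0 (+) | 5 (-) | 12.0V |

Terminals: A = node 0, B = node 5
Nodal analysis, taking node 5 as the 0 V reference.
Source V1 fixes V_0 = 12 V.
KCL at each unknown node (sum of currents leaving = 0; resistances in Ω):
  Node 1: (V_1 - 12)/56000 + (V_1 - V_2)/360 + (V_1 - V_4)/11000 = 0
  Node 2: (V_2 - V_1)/360 + (V_2 - 0)/820 = 0
  Node 3: (V_3 - V_4)/5.6 + (V_3 - 12)/130 = 0
  Node 4: (V_4 - V_3)/5.6 + (V_4 - 0)/5.1 + (V_4 - V_1)/11000 = 0
Collecting terms (coefficients in siemens):
  0.002887·V_1 - 0.002778·V_2 - 0.00009091·V_4 = 0.0002143
  0.003997·V_2 - 0.002778·V_1 = 0
  0.1863·V_3 - 0.1786·V_4 = 0.09231
  0.3747·V_4 - 0.00009091·V_1 - 0.1786·V_3 = 0
Solving these 4 simultaneous equations (Gaussian elimination) gives:
  V_1 = 0.2654 V, V_2 = 0.1845 V, V_3 = 0.9125 V, V_4 = 0.4349 V
I_R7 = (V_2 - V_5)/R7 = (0.1845 - 0)/820 = 0.000225 A
|I_R7| = 0.000225 A

Final answer: |I_R7| = 0.000225 A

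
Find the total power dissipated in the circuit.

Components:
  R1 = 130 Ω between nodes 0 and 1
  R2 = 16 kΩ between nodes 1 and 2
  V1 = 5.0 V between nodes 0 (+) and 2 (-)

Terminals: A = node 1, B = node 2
Nodal analysis, taking node 2 as the 0 V reference.
Source V1 fixes V_0 = 5 V.
KCL at each unknown node (sum of currents leaving = 0; resistances in Ω):
  Node 1: (V_1 - 5)/130 + (V_1 - 0)/16000 = 0
Collecting terms: 0.007755 × V_1 = 0.03846  =>  V_1 = 4.96 V
Power in each resistor, P = (ΔV)²/R:
  P_R1 = (5 - 4.96)²/130 = 0.00001249 W
  P_R2 = (4.96 - 0)²/16000 = 0.001537 W
P_total = P_R1 + P_R2 = 0.00155 W

Final answer: 0.00155 W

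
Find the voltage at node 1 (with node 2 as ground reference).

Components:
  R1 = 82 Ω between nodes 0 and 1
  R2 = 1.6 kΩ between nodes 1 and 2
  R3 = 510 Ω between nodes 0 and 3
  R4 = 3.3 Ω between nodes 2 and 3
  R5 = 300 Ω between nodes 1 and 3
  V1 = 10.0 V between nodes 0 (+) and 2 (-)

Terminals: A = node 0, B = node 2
Nodal analysis, taking node 2 as the 0 V reference.
Source V1 fixes V_0 = 10 V.
KCL at each unknown node (sum of currents leaving = 0; resistances in Ω):
  Node 1: (V_1 - 10)/82 + (V_1 - 0)/1600 + (V_1 - V_3)/300 = 0
  Node 3: (V_3 - 10)/510 + (V_3 - 0)/3.3 + (V_3 - V_1)/300 = 0
Collecting terms (coefficients in siemens):
  0.01615·V_1 - 0.003333·V_3 = 0.122
  0.3083·V_3 - 0.003333·V_1 = 0.01961
Determinant D = (0.01615)(0.3083) - (-0.003333)(-0.003333) = 0.004969
V_1 = [(0.122)(0.3083) - (-0.003333)(0.01961)]/D = 7.58 V
V_3 = [(0.01615)(0.01961) - (0.122)(-0.003333)]/D = 0.1455 V
The requested potential is V_1 = 7.58 V.

Final answer: V_1 = 7.58 V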